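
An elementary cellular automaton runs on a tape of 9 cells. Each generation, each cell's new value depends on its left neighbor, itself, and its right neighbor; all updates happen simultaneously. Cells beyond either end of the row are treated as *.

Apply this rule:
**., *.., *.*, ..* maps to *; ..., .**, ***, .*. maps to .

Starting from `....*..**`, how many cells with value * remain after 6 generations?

*..*.**..
***.*.***
..**.*...
**.**.*.*
.**.**.*.
*.**.**.*
count of *: 6

6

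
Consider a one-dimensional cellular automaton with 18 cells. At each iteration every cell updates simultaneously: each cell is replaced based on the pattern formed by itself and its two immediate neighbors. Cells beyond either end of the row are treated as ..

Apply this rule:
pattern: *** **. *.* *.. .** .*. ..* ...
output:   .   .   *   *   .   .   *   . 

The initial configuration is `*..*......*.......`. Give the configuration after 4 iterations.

.**.*....*.*......
*..*.*..*.*.*.....
.**.*.**.*.*.*....
*..*.*..*.*.*.*...

*..*.*..*.*.*.*...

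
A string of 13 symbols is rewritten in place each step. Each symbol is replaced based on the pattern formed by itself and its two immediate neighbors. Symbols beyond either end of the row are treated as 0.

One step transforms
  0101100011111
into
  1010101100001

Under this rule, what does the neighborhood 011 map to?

At position 3 the neighborhood is 011; the next row has 0 there.

0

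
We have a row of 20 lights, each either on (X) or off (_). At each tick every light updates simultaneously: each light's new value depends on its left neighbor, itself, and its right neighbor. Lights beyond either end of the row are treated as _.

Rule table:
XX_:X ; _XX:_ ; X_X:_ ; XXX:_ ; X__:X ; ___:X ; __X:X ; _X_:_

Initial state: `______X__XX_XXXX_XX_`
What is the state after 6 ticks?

___X__X__XXXX_XX_XX_

tick 1: XXXXXX_XX_X____X__XX
tick 2: _____X__X__XXXX_XX_X
tick 3: XXXXX_XX_XX___X__X__
tick 4: ____X__X__XXXX_XX_XX
tick 5: XXXX_XX_XX___X__X__X
tick 6: ___X__X__XXXX_XX_XX_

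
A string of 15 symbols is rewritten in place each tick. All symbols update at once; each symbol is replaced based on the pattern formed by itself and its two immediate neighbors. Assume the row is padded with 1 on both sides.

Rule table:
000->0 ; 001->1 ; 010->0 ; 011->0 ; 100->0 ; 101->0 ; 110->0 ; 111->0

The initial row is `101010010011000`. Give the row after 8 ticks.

000000100100001
000001001000010
000010010000100
000100100001001
001001000010010
010010000100100
000100001001001
001000010010010

001000010010010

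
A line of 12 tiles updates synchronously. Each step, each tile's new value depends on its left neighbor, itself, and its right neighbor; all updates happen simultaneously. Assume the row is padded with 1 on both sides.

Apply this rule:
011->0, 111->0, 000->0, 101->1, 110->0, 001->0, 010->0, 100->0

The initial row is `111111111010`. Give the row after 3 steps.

000000000001

000000000101
000000000010
000000000001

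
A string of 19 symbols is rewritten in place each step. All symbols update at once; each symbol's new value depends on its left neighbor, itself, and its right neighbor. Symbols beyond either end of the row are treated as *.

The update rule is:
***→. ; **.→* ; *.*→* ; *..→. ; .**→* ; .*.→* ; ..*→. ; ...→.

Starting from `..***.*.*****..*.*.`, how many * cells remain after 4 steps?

6

step 1: ..*.*****...*..****
step 2: ..***...*...*..*...
step 3: ..*.*...*...*..*...
step 4: ..***...*...*..*...
count of *: 6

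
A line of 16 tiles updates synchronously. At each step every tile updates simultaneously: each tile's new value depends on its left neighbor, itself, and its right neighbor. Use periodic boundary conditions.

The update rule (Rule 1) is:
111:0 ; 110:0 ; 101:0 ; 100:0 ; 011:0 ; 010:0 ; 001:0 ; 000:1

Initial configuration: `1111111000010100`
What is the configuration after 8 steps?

step 1: 0000000011000000
step 2: 1111111000011111
step 3: 0000000011000000  (repeats step 1; period 2)
step 8: 1111111000011111

1111111000011111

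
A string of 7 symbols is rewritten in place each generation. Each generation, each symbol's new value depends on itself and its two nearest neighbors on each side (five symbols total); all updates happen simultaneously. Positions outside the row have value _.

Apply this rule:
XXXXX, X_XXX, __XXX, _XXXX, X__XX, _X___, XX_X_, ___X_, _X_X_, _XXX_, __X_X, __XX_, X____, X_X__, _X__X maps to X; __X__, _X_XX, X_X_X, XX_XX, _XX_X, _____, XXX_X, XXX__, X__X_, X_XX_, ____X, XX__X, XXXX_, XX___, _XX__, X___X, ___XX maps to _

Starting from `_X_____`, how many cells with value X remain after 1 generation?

3

X_XX___
count of X: 3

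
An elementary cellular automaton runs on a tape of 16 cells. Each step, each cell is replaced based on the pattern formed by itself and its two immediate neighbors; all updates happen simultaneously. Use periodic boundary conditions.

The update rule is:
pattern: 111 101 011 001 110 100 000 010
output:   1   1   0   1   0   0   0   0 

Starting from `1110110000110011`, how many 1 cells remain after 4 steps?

5

step 1: 1101000001000101
step 2: 1010000010001010
step 3: 0100000100010101
step 4: 1000001000101010
count of 1: 5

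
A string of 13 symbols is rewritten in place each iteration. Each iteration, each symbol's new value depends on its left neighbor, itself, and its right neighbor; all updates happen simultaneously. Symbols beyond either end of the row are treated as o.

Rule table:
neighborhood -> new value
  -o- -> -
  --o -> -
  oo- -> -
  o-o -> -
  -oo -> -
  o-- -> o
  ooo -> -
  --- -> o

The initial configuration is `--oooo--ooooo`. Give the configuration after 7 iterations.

---o---------

o-----o------
-oooo--ooooo-
-----o-------
oooo--oooooo-
----o--------
ooo--ooooooo-
---o---------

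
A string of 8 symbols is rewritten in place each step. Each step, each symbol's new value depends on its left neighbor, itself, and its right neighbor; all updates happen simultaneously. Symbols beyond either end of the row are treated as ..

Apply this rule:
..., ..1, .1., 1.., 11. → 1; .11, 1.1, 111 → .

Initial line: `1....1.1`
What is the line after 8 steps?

.....1.1

111111.1
.....1.1
111111.1  (repeats step 1; period 2)
step 8: .....1.1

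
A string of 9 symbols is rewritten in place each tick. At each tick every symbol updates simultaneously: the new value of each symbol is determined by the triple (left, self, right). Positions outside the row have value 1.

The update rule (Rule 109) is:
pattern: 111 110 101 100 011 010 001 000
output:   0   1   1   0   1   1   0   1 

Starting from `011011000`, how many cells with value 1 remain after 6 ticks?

111111010
000001111
011101000
110111010
011101111
110111000
count of 1: 5

5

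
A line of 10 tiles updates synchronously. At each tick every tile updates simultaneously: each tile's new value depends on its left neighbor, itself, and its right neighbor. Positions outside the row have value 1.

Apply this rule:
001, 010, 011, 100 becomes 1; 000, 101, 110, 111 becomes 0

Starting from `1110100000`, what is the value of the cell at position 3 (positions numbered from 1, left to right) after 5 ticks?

1

tick 1: 0000110001
tick 2: 1001101011
tick 3: 0111001010
tick 4: 0100111010
tick 5: 0111100010
position 3 holds 1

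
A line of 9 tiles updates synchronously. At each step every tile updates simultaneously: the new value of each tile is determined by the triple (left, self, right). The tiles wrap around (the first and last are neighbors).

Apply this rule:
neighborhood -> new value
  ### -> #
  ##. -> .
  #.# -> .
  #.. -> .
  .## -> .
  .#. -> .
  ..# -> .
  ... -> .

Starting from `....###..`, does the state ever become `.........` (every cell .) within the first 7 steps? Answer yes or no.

yes

.....#...
.........
all cells are . at step 2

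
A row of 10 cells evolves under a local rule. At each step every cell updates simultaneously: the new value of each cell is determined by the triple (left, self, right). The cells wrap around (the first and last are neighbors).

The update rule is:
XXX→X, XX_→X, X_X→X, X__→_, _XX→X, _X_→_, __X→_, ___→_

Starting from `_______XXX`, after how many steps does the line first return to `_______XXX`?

step 1: _______XXX

1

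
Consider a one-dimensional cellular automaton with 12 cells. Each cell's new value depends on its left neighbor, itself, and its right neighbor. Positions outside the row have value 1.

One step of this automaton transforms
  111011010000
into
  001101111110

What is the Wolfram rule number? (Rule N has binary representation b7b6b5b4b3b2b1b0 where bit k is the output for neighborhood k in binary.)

position 0: 111 → 0  (bit 7 = 0)
position 2: 110 → 1  (bit 6 = 1)
position 3: 101 → 1  (bit 5 = 1)
position 8: 100 → 1  (bit 4 = 1)
position 4: 011 → 0  (bit 3 = 0)
position 7: 010 → 1  (bit 2 = 1)
position 11: 001 → 0  (bit 1 = 0)
position 9: 000 → 1  (bit 0 = 1)
bits b7..b0 = 01110101 = 117

117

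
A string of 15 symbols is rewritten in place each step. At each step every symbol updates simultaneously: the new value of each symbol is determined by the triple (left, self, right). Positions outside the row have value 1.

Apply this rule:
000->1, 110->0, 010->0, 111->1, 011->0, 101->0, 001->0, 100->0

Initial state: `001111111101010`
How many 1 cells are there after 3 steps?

000111111000000
010011110011110
000001100001100
count of 1: 4

4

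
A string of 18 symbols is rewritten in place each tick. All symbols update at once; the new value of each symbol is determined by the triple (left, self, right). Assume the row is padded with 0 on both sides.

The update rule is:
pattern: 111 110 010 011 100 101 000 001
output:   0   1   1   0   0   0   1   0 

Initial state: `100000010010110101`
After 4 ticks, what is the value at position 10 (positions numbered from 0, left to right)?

1

101111010010010101
100001010010010101
101101010010010101
100101010010010101
position 10 holds 1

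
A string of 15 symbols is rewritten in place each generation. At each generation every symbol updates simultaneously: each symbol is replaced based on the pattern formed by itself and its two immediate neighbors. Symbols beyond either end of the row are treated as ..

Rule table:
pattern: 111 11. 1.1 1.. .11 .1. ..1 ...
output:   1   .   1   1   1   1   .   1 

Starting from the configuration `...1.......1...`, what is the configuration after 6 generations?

generation 1: 11.1111111.1111
generation 2: 1.1111111.1111.
generation 3: 11111111.1111.1
generation 4: 1111111.1111.11
generation 5: 111111.1111.11.
generation 6: 11111.1111.11.1

11111.1111.11.1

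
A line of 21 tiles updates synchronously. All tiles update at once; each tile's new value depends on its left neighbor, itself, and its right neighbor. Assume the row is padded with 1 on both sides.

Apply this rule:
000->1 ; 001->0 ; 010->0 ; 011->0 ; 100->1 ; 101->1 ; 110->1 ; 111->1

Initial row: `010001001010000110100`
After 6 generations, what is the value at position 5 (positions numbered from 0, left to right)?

generation 1: 101100100101110011010
generation 2: 110110010010111001101
generation 3: 111011001001011100110
generation 4: 111101100100101110011
generation 5: 111110110010010111001
generation 6: 111111011001001011100
position 5 holds 1

1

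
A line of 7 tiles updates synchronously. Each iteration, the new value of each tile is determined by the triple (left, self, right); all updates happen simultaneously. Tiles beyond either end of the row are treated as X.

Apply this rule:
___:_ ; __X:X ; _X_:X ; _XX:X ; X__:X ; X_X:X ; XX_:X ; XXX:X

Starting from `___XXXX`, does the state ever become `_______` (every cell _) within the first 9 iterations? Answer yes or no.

X_XXXXX
XXXXXXX
XXXXXXX  (fixed point — unchanged through iteration 9)
iteration 9 is XXXXXXX, still not uniform _

no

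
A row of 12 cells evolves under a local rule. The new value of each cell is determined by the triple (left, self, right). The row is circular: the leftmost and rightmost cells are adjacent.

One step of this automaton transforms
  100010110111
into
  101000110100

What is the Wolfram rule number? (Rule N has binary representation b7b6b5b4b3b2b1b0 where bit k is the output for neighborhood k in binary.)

73

position 10: 111 → 0  (bit 7 = 0)
position 0: 110 → 1  (bit 6 = 1)
position 5: 101 → 0  (bit 5 = 0)
position 1: 100 → 0  (bit 4 = 0)
position 6: 011 → 1  (bit 3 = 1)
position 4: 010 → 0  (bit 2 = 0)
position 3: 001 → 0  (bit 1 = 0)
position 2: 000 → 1  (bit 0 = 1)
bits b7..b0 = 01001001 = 73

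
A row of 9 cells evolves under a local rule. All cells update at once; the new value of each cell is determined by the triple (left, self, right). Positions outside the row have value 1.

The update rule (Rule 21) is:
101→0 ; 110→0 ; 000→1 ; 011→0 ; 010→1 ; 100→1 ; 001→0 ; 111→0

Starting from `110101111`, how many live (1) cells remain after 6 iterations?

iteration 1: 000100000
iteration 2: 110111110
iteration 3: 000000000
iteration 4: 111111110
iteration 5: 000000000  (repeats iteration 3; period 2)
iteration 6: 111111110
count of 1: 8

8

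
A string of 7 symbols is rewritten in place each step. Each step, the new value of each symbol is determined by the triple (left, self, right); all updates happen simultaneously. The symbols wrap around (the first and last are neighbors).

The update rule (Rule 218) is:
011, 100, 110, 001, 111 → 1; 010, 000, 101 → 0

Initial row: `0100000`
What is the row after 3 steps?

step 1: 1010000
step 2: 0001001
step 3: 1010110

1010110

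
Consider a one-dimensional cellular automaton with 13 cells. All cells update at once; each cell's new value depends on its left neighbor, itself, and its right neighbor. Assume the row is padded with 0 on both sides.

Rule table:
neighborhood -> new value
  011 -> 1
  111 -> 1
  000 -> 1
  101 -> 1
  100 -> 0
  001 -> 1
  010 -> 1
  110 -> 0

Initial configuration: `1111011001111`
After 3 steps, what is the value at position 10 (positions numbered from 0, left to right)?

1110110011110
1101100111100
1011001111001
position 10 holds 0

0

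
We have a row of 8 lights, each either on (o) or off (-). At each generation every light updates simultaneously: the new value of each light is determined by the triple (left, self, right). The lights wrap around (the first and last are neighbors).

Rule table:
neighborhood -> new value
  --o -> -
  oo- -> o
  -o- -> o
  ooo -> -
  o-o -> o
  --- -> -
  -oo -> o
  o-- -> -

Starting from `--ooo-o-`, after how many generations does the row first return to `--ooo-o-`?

generation 1: --o-ooo-
generation 2: --ooo-o-

2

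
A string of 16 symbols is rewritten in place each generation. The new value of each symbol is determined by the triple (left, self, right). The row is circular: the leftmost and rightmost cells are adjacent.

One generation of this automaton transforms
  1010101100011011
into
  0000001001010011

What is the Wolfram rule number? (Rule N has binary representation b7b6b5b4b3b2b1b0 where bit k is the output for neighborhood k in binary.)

137

position 15: 111 → 1  (bit 7 = 1)
position 0: 110 → 0  (bit 6 = 0)
position 1: 101 → 0  (bit 5 = 0)
position 8: 100 → 0  (bit 4 = 0)
position 6: 011 → 1  (bit 3 = 1)
position 2: 010 → 0  (bit 2 = 0)
position 10: 001 → 0  (bit 1 = 0)
position 9: 000 → 1  (bit 0 = 1)
bits b7..b0 = 10001001 = 137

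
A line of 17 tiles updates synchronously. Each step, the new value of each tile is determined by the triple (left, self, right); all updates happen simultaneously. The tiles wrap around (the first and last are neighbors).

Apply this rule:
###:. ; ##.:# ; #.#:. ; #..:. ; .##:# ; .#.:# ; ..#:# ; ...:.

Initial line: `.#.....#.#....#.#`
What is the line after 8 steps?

.#.#.#.#.#.##.#.#

.#....##.#...##.#
.#...###.#..###.#
.#..##.#.#.##.#.#
.#.###.#.#.##.#.#
.#.#.#.#.#.##.#.#
.#.#.#.#.#.##.#.#  (fixed point — unchanged through step 8)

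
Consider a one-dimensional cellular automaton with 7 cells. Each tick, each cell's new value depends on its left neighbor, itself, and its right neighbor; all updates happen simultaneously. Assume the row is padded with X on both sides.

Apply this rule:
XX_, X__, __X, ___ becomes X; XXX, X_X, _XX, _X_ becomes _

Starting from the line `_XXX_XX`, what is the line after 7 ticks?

___X___
XXX_XXX
__X____
XX_XXXX
_X_____
__XXXXX
XX_____

XX_____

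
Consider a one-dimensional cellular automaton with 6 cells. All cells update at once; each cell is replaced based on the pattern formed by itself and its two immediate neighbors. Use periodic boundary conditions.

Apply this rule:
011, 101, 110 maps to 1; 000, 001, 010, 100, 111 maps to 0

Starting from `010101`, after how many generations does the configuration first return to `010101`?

101010
010101

2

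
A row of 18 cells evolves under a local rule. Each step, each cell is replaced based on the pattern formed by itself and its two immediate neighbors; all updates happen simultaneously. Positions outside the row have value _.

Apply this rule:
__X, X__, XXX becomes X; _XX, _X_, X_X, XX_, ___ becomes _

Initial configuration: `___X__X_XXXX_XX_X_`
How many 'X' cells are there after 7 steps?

__X_XX___XX______X
_X____X_X__X____X_
X_X__X___XX_X__X_X
___XX_X_X____XX___
__X______X__X__X__
_X_X____X_XX_XX_X_
X___X__X_________X
count of X: 4

4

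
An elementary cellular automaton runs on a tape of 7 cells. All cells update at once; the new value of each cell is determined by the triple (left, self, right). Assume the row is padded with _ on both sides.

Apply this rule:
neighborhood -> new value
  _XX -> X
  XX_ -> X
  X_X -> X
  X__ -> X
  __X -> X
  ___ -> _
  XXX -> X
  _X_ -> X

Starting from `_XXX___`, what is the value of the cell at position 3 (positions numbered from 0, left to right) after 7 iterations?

X

iteration 1: XXXXX__
iteration 2: XXXXXX_
iteration 3: XXXXXXX
iteration 4: XXXXXXX  (fixed point — unchanged through iteration 7)
position 3 holds X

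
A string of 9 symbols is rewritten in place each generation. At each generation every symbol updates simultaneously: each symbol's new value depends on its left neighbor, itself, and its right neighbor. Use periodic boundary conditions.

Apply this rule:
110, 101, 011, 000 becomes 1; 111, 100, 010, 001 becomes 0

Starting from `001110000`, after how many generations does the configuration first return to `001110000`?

generation 1: 101010111
generation 2: 110101100
generation 3: 111011100
generation 4: 101110100
generation 5: 011011000
generation 6: 011111011
generation 7: 110001111
generation 8: 010101000
generation 9: 001010011
generation 10: 000100011
generation 11: 010001011
generation 12: 100100111
generation 13: 100000100
generation 14: 001110000

14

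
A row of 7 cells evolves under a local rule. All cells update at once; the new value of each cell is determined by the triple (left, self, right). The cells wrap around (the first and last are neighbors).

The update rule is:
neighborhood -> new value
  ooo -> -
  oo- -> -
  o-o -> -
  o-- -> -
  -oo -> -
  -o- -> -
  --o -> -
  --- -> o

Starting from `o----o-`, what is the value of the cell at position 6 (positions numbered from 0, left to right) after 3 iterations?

-

--oo---
o----oo
--oo---
position 6 holds -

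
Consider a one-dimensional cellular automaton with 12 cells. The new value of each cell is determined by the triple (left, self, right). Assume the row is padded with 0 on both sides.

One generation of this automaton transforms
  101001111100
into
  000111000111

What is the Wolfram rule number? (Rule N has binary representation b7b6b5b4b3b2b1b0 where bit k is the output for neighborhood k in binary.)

position 6: 111 → 0  (bit 7 = 0)
position 9: 110 → 1  (bit 6 = 1)
position 1: 101 → 0  (bit 5 = 0)
position 3: 100 → 1  (bit 4 = 1)
position 5: 011 → 1  (bit 3 = 1)
position 0: 010 → 0  (bit 2 = 0)
position 4: 001 → 1  (bit 1 = 1)
position 11: 000 → 1  (bit 0 = 1)
bits b7..b0 = 01011011 = 91

91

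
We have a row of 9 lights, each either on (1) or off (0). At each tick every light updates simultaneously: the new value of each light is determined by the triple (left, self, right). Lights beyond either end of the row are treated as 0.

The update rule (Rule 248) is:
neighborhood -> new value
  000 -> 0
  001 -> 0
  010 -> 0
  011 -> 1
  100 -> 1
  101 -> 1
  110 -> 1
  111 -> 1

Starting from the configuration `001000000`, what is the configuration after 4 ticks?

000000100

000100000
000010000
000001000
000000100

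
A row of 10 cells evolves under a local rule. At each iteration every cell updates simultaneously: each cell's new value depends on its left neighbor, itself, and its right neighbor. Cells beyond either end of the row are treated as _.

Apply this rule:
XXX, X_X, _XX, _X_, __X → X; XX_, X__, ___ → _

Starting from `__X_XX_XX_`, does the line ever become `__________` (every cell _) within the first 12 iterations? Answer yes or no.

no

_XXXX_XX__
XXXX_XX___
XXX_XX____
XX_XX_____
X_XX______
XXX_______
XX________
X_________
X_________  (fixed point — unchanged through iteration 12)
iteration 12 is X_________, still not uniform _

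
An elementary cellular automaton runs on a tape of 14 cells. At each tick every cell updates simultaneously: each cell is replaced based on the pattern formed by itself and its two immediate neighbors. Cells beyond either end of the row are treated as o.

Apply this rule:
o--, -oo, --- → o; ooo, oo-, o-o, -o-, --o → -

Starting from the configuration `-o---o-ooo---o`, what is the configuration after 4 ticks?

ooo----ooo---o

--oo---o--oo-o
o-o-oo--o-o--o
----o-o----o-o
ooo----ooo---o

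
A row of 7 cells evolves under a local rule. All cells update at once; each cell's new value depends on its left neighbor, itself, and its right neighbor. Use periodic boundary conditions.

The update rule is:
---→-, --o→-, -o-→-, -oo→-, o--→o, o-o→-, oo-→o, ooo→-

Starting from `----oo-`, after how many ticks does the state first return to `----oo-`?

-----oo
o-----o
oo-----
-oo----
--oo---
---oo--
----oo-

7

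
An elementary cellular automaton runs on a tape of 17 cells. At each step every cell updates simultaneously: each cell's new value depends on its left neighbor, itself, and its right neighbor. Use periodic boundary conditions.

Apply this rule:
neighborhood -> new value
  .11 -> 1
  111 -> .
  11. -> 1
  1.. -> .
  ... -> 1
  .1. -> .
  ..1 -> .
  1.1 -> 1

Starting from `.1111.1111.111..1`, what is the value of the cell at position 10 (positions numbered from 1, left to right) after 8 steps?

.

step 1: 11..111..111.1...
step 2: 11..1.1..1.11..1.
step 3: 11...1....111...1
step 4: .1.1...11.1.1.1.1
step 5: 1.1..1.111.1.1.1.
step 6: .1....11.11.1.1.1
step 7: 1..11.111111.1.1.
step 8: ...1111....11.1.1
position 10 holds .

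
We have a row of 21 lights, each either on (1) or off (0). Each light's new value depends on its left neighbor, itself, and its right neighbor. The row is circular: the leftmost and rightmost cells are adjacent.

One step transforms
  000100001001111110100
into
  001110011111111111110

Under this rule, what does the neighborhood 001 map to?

At position 2 the neighborhood is 001; the next row has 1 there.

1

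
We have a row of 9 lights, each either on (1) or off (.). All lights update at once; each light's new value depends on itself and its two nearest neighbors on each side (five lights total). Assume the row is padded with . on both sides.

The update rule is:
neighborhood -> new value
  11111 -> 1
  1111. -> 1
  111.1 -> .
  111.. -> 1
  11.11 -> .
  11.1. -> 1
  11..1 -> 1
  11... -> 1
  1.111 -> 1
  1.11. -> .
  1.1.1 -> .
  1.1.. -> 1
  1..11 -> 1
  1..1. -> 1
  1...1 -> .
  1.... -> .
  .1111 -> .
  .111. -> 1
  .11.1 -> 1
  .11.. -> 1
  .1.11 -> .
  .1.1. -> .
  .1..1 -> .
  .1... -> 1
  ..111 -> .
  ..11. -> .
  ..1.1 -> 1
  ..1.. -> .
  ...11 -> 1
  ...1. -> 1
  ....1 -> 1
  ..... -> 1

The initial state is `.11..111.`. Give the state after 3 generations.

1..111.11

1.111.111
1.11..111
1..111.11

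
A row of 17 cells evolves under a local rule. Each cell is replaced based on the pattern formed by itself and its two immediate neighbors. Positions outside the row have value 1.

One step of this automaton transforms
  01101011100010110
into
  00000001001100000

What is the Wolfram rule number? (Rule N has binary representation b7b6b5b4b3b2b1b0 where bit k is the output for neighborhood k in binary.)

131

position 7: 111 → 1  (bit 7 = 1)
position 2: 110 → 0  (bit 6 = 0)
position 0: 101 → 0  (bit 5 = 0)
position 9: 100 → 0  (bit 4 = 0)
position 1: 011 → 0  (bit 3 = 0)
position 4: 010 → 0  (bit 2 = 0)
position 11: 001 → 1  (bit 1 = 1)
position 10: 000 → 1  (bit 0 = 1)
bits b7..b0 = 10000011 = 131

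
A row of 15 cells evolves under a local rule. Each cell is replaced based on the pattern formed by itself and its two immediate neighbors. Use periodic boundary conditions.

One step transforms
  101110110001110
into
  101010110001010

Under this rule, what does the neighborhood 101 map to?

0

At position 1 the neighborhood is 101; the next row has 0 there.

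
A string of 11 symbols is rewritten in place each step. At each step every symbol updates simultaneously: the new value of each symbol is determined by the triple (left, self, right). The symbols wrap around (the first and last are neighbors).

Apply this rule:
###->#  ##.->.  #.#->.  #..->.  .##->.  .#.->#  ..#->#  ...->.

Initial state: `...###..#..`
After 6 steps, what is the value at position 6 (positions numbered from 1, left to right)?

..#.#..##..
.##.#.#....
#...#.#....
#..##.#...#
..#...#..#.
.##..##.##.
position 6 holds #

#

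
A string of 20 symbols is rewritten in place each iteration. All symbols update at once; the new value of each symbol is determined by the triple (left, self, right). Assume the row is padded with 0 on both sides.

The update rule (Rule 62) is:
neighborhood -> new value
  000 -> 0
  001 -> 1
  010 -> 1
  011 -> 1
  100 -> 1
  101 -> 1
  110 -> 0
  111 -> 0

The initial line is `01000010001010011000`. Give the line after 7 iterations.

11101100111001110111

11100111011111110100
10011100110000001110
11110011101000011001
10001110011100110111
11011001110011101100
10110111001110011010
11101100111001110111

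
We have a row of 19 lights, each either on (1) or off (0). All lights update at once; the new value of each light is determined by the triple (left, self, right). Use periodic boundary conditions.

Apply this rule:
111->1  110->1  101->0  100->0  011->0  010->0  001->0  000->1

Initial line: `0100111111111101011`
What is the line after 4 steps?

0000011111111100001
0111001111111101100
0011000111111100101
0001010011111100000

0001010011111100000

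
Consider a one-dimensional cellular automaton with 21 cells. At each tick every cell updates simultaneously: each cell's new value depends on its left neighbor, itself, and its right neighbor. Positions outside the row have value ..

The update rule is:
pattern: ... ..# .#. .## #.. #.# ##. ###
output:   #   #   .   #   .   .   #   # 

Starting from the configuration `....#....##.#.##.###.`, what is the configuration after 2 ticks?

####.######.####.###.

####..#####...##.###.
####.######.####.###.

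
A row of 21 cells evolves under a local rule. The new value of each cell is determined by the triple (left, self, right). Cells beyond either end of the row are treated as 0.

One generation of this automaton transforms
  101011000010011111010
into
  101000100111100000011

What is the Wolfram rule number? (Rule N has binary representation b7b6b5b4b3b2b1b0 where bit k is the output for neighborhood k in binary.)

position 14: 111 → 0  (bit 7 = 0)
position 5: 110 → 0  (bit 6 = 0)
position 1: 101 → 0  (bit 5 = 0)
position 6: 100 → 1  (bit 4 = 1)
position 4: 011 → 0  (bit 3 = 0)
position 0: 010 → 1  (bit 2 = 1)
position 9: 001 → 1  (bit 1 = 1)
position 7: 000 → 0  (bit 0 = 0)
bits b7..b0 = 00010110 = 22

22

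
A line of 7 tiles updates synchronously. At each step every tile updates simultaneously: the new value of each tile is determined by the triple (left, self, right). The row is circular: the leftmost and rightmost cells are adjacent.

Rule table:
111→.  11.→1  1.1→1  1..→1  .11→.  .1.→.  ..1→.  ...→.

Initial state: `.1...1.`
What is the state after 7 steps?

..1...1
1..1...
.1..1..
..1..1.
...1..1
1...1..
.1...1.

.1...1.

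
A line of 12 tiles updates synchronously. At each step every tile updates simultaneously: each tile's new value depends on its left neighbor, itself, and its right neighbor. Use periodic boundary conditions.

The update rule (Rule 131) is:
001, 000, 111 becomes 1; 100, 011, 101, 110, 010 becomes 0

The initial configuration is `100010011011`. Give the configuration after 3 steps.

001100100001
010001001110
100110010100

100110010100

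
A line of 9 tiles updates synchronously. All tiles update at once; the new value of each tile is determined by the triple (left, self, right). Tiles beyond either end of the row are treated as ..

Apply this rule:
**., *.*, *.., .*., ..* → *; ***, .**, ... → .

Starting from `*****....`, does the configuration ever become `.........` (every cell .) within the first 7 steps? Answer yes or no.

....**...
...*.**..
..***.**.
.*..**.**
****.**.*
...**.***
..*.**..*
step 7 is ..*.**..*, still not uniform .

no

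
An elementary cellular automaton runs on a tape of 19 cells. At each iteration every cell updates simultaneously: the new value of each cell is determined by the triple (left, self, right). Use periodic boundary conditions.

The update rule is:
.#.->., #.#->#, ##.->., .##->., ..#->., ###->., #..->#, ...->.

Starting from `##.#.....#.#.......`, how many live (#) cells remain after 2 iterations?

4

iteration 1: ..#.#.....#.#......
iteration 2: ...#.#.....#.#.....
count of #: 4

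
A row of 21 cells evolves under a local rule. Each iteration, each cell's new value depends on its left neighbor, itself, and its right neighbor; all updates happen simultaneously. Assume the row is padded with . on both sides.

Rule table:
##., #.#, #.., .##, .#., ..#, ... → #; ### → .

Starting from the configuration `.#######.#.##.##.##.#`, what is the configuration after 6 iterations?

iteration 1: ##.....##############
iteration 2: ########............#
iteration 3: #......##############
iteration 4: ########............#  (repeats iteration 2; period 2)
iteration 6: ########............#

########............#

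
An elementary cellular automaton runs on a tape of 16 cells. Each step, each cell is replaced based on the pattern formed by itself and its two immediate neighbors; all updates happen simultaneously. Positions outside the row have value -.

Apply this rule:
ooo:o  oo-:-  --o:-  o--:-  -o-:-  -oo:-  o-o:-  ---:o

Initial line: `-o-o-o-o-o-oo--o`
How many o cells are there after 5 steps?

12

----------------
oooooooooooooooo
-oooooooooooooo-
--oooooooooooo--
o--oooooooooo--o
count of o: 12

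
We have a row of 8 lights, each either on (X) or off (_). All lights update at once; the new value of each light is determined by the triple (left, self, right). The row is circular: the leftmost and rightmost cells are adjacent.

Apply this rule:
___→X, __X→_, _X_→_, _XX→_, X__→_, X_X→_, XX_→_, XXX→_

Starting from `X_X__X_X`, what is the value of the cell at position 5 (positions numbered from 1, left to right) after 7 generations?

________
XXXXXXXX
________  (repeats generation 1; period 2)
generation 7: ________
position 5 holds _

_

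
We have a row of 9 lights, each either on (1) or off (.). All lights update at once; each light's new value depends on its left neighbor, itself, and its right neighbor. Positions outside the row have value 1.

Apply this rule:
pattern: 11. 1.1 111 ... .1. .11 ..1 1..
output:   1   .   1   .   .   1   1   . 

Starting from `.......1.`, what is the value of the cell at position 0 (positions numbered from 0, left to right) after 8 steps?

.

......1..
.....1..1
....1..11
...1..111
..1..1111
.1..11111
...111111
..1111111
position 0 holds .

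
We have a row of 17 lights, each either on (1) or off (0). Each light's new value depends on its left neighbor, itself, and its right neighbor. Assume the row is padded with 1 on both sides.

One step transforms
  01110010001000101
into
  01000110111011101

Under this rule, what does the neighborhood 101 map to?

At position 0 the neighborhood is 101; the next row has 0 there.

0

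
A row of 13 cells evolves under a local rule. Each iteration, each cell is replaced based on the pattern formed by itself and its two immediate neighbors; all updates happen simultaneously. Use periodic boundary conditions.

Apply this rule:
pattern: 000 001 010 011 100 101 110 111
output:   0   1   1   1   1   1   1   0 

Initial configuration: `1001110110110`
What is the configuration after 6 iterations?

iteration 1: 1111011111111
iteration 2: 0001110000000
iteration 3: 0011011000000
iteration 4: 0111111100000
iteration 5: 1100000110000
iteration 6: 1110001111001

1110001111001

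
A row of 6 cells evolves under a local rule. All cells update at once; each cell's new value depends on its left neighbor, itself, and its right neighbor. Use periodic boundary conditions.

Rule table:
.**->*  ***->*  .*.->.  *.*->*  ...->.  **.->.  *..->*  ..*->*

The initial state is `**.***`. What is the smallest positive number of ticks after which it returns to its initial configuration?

6

tick 1: *.****
tick 2: .*****
tick 3: *****.
tick 4: ****.*
tick 5: ***.**
tick 6: **.***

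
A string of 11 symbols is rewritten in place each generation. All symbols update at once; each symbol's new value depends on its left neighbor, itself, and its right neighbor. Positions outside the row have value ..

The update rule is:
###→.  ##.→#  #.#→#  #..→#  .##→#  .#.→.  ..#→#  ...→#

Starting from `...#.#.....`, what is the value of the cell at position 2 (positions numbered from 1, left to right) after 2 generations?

###.#.#####
#.##.##...#
position 2 holds .

.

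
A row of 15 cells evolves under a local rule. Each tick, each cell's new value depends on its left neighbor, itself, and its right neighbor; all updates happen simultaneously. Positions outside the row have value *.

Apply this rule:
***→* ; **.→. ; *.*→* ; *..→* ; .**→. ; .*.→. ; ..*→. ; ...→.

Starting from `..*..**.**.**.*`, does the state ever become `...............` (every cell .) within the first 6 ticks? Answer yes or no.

no

*..*...*..*..*.
.*..*...*..*..*
*.*..*...*..*..
.*.*..*...*..*.
*.*.*..*...*..*
.*.*.*..*...*..
tick 6 is .*.*.*..*...*.., still not uniform .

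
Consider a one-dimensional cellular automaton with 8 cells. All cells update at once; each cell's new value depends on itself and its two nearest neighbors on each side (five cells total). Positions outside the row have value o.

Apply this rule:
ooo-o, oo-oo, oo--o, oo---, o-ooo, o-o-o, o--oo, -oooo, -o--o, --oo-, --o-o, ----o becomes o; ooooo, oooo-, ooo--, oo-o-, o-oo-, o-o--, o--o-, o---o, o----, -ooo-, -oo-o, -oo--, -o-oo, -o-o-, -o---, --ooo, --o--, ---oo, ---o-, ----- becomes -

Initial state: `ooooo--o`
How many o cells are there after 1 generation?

generation 1: -----oo-
count of o: 2

2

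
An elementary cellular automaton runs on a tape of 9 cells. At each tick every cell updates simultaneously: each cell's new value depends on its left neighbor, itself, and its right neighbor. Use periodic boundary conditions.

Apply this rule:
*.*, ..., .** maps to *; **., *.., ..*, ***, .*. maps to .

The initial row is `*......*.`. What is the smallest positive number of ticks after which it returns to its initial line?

36

..****..*
..*......
*...*****
..*.*....
*..*..***
......*..
*****...*
......*.*
.****..*.
.*.......
...******
.*.*.....
..*..****
.....*...
****...**
.....*.*.
****..*..
*........
..******.
*.*......
.*..****.
....*....
***...***
....*.*..
***..*..*
........*
.******..
.*......*
*..****..
...*.....
**...****
...*.*...
**..*..**
.......*.
******...
*......*.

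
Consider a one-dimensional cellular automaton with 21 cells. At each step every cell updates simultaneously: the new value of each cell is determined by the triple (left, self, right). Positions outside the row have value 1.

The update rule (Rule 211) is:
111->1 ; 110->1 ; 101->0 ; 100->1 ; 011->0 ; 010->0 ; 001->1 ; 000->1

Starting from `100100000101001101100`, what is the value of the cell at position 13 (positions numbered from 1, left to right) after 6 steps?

1

111011111000110100111
111001111111010011011
111110111111001101001
111110011111110100110
111111101111110011010
111111100111111101000
position 13 holds 1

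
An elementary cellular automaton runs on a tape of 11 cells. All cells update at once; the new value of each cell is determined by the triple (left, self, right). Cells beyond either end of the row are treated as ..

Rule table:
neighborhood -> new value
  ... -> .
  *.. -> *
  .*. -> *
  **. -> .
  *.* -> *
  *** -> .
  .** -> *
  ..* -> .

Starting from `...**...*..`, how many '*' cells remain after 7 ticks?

tick 1: ...*.*..**.
tick 2: ...****.*.*
tick 3: ...*...****
tick 4: ...**..*...
tick 5: ...*.*.**..
tick 6: ...*****.*.
tick 7: ...*....***
count of *: 4

4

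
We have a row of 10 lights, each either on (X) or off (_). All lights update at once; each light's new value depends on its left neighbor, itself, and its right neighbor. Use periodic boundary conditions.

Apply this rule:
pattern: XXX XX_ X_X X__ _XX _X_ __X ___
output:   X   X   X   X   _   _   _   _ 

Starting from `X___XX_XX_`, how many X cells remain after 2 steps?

_X___XX_XX
X_X___XX_X
count of X: 5

5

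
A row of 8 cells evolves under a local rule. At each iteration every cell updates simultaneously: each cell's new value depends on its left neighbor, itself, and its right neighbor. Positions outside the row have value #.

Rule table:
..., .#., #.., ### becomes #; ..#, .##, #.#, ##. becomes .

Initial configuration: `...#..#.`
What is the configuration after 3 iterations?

iteration 1: ##.##.#.
iteration 2: #.....#.
iteration 3: .####.#.

.####.#.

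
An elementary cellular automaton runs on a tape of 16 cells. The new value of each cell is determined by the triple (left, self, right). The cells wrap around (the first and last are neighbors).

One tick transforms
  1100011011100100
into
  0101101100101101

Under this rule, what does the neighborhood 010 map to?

At position 13 the neighborhood is 010; the next row has 1 there.

1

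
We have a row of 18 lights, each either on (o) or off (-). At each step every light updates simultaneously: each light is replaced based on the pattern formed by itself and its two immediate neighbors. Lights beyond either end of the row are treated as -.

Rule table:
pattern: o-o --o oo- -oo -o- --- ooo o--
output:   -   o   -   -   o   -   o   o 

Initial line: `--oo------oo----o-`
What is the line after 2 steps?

-o--o----o--o--ooo
oooooo--ooooooo-o-

oooooo--ooooooo-o-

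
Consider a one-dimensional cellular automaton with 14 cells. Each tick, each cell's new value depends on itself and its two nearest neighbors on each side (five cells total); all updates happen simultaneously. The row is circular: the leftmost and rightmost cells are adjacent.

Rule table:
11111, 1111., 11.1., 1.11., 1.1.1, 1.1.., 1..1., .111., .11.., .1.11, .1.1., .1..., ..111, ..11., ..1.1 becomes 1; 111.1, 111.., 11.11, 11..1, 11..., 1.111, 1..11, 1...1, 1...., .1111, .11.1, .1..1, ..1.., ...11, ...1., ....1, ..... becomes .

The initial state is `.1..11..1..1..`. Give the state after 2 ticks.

....11.1..1.1.
....1.11.11111

....1.11.11111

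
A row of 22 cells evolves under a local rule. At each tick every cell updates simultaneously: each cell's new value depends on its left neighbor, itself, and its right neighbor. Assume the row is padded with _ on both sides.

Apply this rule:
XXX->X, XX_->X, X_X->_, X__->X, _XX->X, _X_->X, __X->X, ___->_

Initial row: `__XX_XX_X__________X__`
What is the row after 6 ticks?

tick 1: _XXX_XX_XX________XXX_
tick 2: XXXX_XX_XXX______XXXXX
tick 3: XXXX_XX_XXXX____XXXXXX
tick 4: XXXX_XX_XXXXX__XXXXXXX
tick 5: XXXX_XX_XXXXXXXXXXXXXX
tick 6: XXXX_XX_XXXXXXXXXXXXXX

XXXX_XX_XXXXXXXXXXXXXX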